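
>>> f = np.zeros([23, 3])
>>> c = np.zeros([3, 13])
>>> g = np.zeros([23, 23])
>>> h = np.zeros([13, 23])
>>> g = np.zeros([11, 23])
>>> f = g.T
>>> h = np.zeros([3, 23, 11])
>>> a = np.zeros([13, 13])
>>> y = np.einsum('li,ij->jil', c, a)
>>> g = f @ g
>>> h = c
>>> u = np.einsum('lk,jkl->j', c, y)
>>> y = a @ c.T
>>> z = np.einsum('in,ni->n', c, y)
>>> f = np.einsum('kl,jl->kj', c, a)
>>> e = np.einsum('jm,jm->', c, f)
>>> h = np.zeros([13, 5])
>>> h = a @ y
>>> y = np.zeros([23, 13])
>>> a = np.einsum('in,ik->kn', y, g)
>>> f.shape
(3, 13)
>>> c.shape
(3, 13)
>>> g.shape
(23, 23)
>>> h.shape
(13, 3)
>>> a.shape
(23, 13)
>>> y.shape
(23, 13)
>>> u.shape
(13,)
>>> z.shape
(13,)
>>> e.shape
()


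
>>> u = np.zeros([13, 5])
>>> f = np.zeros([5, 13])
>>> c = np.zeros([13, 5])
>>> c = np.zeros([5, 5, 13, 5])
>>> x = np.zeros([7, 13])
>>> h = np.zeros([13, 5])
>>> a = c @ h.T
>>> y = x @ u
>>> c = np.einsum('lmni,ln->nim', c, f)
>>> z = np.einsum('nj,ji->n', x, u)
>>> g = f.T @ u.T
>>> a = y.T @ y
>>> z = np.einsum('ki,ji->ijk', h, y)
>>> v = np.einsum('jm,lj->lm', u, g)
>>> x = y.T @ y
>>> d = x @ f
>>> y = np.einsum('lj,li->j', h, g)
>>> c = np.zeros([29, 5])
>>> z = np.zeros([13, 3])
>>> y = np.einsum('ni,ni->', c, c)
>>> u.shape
(13, 5)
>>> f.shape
(5, 13)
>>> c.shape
(29, 5)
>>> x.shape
(5, 5)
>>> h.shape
(13, 5)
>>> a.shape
(5, 5)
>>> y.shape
()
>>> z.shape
(13, 3)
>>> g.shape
(13, 13)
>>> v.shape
(13, 5)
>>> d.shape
(5, 13)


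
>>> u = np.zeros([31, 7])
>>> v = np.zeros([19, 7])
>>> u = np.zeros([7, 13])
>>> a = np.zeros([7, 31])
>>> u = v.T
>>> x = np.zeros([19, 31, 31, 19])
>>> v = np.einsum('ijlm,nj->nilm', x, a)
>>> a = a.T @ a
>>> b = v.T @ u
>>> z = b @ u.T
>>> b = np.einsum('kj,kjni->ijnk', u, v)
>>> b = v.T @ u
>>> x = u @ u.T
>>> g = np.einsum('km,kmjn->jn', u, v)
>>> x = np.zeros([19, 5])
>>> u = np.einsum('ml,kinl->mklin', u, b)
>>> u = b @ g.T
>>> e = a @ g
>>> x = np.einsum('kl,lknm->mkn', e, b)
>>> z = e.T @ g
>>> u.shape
(19, 31, 19, 31)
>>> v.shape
(7, 19, 31, 19)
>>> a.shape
(31, 31)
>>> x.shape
(19, 31, 19)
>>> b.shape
(19, 31, 19, 19)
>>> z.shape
(19, 19)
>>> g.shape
(31, 19)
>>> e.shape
(31, 19)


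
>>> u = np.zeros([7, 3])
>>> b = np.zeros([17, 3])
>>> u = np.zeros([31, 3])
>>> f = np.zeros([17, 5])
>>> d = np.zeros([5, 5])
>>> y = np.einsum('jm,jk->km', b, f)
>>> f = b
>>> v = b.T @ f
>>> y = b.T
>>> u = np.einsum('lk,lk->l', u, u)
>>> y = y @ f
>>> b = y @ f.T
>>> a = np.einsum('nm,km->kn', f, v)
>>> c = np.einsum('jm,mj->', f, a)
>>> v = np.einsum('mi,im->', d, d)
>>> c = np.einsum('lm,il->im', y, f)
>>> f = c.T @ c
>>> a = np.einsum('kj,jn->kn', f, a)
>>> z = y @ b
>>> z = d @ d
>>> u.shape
(31,)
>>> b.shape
(3, 17)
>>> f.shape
(3, 3)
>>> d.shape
(5, 5)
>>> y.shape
(3, 3)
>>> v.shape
()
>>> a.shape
(3, 17)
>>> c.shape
(17, 3)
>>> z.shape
(5, 5)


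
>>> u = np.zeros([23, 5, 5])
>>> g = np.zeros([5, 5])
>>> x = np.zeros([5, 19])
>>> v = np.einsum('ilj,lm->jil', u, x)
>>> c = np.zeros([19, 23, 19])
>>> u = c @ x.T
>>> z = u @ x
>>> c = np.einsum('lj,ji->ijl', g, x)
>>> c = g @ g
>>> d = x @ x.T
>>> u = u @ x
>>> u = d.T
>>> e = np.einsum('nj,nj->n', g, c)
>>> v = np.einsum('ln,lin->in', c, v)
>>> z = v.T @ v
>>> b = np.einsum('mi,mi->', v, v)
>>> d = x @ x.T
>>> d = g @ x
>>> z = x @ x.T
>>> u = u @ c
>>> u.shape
(5, 5)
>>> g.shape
(5, 5)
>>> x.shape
(5, 19)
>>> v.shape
(23, 5)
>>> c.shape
(5, 5)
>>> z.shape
(5, 5)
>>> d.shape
(5, 19)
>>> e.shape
(5,)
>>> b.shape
()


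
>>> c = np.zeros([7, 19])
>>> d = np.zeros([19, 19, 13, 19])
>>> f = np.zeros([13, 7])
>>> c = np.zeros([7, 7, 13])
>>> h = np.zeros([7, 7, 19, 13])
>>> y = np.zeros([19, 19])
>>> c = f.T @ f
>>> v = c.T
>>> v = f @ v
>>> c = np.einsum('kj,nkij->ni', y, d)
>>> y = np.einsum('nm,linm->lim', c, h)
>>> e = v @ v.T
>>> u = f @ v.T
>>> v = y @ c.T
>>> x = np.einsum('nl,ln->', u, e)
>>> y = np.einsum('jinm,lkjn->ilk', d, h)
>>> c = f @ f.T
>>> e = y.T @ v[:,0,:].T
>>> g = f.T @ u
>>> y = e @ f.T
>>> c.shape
(13, 13)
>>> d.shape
(19, 19, 13, 19)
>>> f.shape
(13, 7)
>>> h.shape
(7, 7, 19, 13)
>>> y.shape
(7, 7, 13)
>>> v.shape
(7, 7, 19)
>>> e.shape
(7, 7, 7)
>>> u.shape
(13, 13)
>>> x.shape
()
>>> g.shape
(7, 13)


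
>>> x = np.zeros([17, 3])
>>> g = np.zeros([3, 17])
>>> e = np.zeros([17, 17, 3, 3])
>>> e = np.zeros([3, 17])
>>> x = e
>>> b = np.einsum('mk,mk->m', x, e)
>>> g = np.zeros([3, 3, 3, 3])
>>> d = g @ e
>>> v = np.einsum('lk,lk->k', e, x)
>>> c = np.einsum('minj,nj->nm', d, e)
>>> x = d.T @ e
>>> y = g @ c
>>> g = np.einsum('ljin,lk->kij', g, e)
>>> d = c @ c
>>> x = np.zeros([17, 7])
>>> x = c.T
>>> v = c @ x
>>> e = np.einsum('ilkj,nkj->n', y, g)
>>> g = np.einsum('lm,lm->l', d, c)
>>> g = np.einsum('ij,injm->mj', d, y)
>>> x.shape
(3, 3)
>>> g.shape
(3, 3)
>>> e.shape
(17,)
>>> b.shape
(3,)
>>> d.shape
(3, 3)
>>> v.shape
(3, 3)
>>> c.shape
(3, 3)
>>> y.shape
(3, 3, 3, 3)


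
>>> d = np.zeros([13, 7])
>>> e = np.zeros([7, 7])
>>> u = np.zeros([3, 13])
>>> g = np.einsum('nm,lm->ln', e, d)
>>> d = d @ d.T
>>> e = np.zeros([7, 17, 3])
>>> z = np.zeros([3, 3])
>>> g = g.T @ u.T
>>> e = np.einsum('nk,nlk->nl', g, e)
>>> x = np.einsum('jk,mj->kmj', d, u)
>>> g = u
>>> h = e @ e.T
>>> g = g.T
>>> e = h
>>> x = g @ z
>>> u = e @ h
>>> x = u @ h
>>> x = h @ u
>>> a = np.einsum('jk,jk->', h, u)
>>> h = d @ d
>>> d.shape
(13, 13)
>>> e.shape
(7, 7)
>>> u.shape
(7, 7)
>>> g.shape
(13, 3)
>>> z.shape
(3, 3)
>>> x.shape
(7, 7)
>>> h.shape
(13, 13)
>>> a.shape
()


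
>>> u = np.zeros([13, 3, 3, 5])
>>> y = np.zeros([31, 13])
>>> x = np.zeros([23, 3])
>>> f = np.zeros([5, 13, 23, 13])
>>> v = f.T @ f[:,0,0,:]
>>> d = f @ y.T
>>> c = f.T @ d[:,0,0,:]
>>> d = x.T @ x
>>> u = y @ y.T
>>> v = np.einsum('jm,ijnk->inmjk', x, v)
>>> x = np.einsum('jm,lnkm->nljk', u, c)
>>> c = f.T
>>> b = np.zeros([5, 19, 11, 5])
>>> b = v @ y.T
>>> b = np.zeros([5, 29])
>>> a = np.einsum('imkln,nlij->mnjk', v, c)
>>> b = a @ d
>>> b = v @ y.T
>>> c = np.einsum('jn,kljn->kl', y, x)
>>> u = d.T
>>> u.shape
(3, 3)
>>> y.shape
(31, 13)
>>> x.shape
(23, 13, 31, 13)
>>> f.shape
(5, 13, 23, 13)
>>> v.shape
(13, 13, 3, 23, 13)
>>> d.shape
(3, 3)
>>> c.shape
(23, 13)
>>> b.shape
(13, 13, 3, 23, 31)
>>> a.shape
(13, 13, 5, 3)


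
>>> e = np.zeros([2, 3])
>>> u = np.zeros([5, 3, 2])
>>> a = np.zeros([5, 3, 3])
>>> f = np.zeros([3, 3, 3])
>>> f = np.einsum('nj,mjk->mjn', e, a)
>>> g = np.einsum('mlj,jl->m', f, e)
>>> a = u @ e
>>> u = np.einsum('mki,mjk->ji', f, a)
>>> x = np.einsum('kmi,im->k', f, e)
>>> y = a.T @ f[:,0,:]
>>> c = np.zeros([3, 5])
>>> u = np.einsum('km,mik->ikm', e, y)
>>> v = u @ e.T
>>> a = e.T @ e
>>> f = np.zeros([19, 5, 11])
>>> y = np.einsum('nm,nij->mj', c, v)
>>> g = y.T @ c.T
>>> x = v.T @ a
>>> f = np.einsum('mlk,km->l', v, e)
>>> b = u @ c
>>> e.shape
(2, 3)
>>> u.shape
(3, 2, 3)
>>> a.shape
(3, 3)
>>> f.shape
(2,)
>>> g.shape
(2, 3)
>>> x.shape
(2, 2, 3)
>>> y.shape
(5, 2)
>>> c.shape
(3, 5)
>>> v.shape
(3, 2, 2)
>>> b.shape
(3, 2, 5)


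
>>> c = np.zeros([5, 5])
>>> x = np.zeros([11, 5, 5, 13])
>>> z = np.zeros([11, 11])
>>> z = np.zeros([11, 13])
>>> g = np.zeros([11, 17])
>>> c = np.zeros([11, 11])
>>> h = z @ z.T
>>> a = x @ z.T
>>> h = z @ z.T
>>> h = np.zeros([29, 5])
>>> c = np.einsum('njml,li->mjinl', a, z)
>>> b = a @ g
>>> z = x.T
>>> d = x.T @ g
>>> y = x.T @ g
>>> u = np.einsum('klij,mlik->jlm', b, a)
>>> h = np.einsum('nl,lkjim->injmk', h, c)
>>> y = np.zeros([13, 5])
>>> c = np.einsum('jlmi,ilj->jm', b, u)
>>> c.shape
(11, 5)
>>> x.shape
(11, 5, 5, 13)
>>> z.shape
(13, 5, 5, 11)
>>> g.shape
(11, 17)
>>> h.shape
(11, 29, 13, 11, 5)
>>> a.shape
(11, 5, 5, 11)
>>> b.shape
(11, 5, 5, 17)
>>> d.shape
(13, 5, 5, 17)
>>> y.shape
(13, 5)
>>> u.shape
(17, 5, 11)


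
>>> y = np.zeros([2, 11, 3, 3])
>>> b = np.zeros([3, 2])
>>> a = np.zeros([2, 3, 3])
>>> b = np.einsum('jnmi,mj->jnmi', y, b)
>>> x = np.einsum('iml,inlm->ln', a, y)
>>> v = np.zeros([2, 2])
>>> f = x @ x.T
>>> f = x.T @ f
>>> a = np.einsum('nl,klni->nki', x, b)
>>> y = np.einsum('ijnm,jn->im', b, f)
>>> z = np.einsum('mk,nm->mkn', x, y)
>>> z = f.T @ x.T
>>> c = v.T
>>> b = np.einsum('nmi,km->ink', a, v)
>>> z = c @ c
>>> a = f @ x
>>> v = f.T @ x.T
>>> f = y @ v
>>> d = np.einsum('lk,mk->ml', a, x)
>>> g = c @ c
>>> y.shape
(2, 3)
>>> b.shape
(3, 3, 2)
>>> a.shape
(11, 11)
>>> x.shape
(3, 11)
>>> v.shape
(3, 3)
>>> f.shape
(2, 3)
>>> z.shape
(2, 2)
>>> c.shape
(2, 2)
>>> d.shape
(3, 11)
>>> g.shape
(2, 2)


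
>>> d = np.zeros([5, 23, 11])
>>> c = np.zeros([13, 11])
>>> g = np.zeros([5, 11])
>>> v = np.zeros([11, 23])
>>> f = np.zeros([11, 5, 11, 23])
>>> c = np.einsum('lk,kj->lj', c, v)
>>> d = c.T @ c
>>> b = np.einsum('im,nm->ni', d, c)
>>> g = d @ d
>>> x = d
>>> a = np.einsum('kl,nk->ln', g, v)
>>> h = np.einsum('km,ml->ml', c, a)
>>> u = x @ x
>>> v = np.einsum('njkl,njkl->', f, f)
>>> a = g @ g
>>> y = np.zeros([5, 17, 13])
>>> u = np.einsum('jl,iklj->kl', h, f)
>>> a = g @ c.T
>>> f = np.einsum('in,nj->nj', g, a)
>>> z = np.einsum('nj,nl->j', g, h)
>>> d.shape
(23, 23)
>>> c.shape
(13, 23)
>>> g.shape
(23, 23)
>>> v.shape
()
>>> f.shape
(23, 13)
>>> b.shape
(13, 23)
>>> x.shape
(23, 23)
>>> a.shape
(23, 13)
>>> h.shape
(23, 11)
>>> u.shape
(5, 11)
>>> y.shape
(5, 17, 13)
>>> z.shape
(23,)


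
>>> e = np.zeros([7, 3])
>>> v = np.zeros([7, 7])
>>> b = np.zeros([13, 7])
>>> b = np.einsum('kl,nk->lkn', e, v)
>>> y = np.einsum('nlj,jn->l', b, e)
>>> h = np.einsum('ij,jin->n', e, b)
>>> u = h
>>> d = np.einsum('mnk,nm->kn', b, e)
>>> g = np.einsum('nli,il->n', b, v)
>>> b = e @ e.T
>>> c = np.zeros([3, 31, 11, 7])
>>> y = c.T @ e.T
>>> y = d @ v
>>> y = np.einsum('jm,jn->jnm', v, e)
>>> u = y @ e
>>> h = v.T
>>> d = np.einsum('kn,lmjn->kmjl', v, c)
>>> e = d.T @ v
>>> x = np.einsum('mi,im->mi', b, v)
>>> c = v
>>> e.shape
(3, 11, 31, 7)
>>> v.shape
(7, 7)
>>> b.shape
(7, 7)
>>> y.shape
(7, 3, 7)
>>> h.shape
(7, 7)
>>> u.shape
(7, 3, 3)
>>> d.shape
(7, 31, 11, 3)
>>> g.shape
(3,)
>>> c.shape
(7, 7)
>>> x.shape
(7, 7)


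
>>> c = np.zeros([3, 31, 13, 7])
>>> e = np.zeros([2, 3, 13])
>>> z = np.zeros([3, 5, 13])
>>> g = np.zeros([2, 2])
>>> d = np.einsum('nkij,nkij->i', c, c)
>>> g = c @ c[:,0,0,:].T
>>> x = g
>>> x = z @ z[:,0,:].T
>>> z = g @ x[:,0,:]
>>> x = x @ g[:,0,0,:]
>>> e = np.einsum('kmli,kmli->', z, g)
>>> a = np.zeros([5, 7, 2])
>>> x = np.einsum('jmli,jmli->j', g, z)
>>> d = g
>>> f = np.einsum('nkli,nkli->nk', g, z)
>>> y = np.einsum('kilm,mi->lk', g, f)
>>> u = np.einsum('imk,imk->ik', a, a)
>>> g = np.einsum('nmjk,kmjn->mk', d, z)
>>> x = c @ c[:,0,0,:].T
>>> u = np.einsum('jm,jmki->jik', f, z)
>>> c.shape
(3, 31, 13, 7)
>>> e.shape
()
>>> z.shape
(3, 31, 13, 3)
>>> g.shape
(31, 3)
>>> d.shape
(3, 31, 13, 3)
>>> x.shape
(3, 31, 13, 3)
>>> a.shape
(5, 7, 2)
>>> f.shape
(3, 31)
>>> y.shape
(13, 3)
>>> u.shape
(3, 3, 13)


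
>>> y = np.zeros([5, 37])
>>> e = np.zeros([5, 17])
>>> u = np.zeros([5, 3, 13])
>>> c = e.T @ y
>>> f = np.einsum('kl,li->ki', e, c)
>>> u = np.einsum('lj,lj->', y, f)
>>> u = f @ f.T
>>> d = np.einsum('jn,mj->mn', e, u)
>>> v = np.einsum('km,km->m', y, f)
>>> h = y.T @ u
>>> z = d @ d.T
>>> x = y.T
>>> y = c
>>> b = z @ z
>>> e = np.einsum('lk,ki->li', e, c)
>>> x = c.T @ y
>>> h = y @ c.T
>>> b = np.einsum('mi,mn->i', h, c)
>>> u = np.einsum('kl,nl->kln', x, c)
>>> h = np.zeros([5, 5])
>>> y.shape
(17, 37)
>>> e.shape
(5, 37)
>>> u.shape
(37, 37, 17)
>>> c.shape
(17, 37)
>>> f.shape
(5, 37)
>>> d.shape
(5, 17)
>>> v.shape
(37,)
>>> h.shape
(5, 5)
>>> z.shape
(5, 5)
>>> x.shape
(37, 37)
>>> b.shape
(17,)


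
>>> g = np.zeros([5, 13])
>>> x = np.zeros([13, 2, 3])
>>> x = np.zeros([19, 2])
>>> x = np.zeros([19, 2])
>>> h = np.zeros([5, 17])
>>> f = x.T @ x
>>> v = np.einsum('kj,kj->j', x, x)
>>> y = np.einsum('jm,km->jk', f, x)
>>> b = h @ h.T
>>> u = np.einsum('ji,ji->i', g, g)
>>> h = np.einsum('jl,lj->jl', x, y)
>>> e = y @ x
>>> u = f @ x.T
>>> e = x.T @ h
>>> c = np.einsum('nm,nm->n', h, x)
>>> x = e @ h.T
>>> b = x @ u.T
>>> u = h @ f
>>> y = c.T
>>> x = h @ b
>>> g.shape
(5, 13)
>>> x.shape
(19, 2)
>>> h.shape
(19, 2)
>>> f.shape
(2, 2)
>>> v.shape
(2,)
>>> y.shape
(19,)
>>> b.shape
(2, 2)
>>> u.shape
(19, 2)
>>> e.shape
(2, 2)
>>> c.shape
(19,)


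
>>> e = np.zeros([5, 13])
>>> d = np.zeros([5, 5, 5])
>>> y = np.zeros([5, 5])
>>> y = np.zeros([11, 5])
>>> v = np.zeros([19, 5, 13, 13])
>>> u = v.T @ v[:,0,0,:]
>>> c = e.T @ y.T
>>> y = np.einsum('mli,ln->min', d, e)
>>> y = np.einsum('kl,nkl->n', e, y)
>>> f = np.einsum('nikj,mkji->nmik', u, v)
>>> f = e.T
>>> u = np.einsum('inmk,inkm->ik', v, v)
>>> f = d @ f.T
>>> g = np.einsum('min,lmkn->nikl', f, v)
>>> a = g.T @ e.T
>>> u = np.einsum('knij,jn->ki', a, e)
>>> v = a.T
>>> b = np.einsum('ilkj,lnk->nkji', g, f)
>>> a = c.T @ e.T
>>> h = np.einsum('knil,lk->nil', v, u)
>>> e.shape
(5, 13)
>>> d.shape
(5, 5, 5)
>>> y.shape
(5,)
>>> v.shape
(5, 5, 13, 19)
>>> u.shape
(19, 5)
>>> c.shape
(13, 11)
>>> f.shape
(5, 5, 13)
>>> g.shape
(13, 5, 13, 19)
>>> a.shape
(11, 5)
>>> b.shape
(5, 13, 19, 13)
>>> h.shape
(5, 13, 19)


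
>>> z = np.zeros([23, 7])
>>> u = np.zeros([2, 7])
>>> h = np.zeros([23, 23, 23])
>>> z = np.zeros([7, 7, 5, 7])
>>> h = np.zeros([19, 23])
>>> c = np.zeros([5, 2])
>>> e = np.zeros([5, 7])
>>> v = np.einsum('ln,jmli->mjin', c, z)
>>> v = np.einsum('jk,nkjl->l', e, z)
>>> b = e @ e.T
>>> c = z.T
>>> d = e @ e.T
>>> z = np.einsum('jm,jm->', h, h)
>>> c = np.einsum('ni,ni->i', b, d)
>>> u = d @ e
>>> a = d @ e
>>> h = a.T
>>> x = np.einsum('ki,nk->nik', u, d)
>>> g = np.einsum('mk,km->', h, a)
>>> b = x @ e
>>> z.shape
()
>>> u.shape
(5, 7)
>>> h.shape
(7, 5)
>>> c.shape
(5,)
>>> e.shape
(5, 7)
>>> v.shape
(7,)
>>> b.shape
(5, 7, 7)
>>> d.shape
(5, 5)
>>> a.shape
(5, 7)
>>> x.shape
(5, 7, 5)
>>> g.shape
()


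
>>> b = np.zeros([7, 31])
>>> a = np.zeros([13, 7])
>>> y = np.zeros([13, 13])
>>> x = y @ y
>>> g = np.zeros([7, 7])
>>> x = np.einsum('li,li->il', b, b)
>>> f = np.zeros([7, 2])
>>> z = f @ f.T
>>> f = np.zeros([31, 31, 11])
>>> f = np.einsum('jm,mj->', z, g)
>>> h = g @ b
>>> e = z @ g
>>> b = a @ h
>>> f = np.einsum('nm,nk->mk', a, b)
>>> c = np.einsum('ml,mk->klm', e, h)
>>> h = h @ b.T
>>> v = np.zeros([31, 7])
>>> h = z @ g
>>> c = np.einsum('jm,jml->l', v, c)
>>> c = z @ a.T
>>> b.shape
(13, 31)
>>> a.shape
(13, 7)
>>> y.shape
(13, 13)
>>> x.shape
(31, 7)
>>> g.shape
(7, 7)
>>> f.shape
(7, 31)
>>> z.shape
(7, 7)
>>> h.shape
(7, 7)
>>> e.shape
(7, 7)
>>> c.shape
(7, 13)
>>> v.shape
(31, 7)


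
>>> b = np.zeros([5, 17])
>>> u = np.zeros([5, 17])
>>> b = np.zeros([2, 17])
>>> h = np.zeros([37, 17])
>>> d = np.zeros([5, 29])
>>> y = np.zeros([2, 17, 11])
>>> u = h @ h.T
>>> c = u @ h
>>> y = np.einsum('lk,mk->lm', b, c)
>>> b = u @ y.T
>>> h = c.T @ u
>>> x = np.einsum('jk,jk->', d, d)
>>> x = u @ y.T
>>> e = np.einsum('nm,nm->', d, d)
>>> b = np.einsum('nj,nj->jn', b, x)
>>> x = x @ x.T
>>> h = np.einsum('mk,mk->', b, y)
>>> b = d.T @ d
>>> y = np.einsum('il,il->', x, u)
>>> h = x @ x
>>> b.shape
(29, 29)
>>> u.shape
(37, 37)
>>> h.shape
(37, 37)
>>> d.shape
(5, 29)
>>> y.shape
()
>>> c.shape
(37, 17)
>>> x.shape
(37, 37)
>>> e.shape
()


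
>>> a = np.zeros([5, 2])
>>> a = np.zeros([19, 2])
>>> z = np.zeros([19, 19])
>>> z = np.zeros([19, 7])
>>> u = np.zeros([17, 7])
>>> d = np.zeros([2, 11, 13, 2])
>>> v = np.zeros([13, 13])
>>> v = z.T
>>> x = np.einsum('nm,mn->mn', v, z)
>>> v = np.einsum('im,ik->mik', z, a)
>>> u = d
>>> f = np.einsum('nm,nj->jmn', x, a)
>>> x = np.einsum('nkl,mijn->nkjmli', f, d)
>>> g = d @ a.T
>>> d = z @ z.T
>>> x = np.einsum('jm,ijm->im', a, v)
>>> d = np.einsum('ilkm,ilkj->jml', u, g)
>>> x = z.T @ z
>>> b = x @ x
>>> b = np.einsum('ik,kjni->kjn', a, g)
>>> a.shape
(19, 2)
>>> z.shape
(19, 7)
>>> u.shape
(2, 11, 13, 2)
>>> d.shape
(19, 2, 11)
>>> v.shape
(7, 19, 2)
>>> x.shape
(7, 7)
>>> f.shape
(2, 7, 19)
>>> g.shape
(2, 11, 13, 19)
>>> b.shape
(2, 11, 13)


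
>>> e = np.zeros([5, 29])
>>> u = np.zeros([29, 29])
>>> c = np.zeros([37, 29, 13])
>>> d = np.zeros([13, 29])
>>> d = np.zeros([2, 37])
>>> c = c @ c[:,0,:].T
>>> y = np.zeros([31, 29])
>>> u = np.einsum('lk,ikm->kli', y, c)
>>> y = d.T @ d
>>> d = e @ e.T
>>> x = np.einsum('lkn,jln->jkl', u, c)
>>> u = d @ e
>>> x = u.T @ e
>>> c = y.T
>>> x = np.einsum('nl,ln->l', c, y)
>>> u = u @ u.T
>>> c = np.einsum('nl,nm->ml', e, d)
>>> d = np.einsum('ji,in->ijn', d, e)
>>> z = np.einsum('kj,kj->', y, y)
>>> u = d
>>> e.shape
(5, 29)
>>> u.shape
(5, 5, 29)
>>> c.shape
(5, 29)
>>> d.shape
(5, 5, 29)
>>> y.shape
(37, 37)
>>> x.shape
(37,)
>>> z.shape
()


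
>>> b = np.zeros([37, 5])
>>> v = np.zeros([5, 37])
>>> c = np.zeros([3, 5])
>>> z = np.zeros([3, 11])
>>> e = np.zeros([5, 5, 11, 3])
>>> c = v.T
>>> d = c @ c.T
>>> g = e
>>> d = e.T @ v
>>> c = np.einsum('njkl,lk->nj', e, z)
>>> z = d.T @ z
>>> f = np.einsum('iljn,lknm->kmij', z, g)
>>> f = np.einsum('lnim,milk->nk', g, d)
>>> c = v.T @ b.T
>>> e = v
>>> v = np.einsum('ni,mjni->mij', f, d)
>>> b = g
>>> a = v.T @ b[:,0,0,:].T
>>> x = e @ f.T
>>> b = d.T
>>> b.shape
(37, 5, 11, 3)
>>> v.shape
(3, 37, 11)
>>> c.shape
(37, 37)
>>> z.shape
(37, 5, 11, 11)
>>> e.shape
(5, 37)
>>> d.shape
(3, 11, 5, 37)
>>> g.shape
(5, 5, 11, 3)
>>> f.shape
(5, 37)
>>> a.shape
(11, 37, 5)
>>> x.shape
(5, 5)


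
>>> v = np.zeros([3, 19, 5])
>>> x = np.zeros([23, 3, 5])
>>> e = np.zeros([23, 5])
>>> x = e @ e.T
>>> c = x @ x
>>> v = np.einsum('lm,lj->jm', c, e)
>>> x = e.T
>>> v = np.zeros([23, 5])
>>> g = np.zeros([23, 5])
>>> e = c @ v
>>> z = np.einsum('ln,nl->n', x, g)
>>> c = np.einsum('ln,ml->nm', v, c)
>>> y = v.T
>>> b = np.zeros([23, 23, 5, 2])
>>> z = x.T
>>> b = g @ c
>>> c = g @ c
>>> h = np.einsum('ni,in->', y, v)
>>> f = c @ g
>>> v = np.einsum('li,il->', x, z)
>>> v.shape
()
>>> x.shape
(5, 23)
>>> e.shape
(23, 5)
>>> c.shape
(23, 23)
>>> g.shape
(23, 5)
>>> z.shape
(23, 5)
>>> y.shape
(5, 23)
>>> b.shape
(23, 23)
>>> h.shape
()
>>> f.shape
(23, 5)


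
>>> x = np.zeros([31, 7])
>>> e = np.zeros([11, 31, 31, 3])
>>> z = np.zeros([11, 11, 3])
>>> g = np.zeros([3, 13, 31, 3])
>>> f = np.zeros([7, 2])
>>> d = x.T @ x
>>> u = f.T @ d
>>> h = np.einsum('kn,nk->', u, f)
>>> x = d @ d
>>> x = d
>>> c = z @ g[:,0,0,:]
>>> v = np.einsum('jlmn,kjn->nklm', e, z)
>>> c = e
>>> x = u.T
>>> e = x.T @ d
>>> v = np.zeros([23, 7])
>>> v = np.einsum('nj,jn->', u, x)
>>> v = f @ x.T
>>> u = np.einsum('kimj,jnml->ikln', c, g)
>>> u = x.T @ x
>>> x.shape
(7, 2)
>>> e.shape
(2, 7)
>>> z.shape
(11, 11, 3)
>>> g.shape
(3, 13, 31, 3)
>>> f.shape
(7, 2)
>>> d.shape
(7, 7)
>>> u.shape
(2, 2)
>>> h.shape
()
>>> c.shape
(11, 31, 31, 3)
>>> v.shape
(7, 7)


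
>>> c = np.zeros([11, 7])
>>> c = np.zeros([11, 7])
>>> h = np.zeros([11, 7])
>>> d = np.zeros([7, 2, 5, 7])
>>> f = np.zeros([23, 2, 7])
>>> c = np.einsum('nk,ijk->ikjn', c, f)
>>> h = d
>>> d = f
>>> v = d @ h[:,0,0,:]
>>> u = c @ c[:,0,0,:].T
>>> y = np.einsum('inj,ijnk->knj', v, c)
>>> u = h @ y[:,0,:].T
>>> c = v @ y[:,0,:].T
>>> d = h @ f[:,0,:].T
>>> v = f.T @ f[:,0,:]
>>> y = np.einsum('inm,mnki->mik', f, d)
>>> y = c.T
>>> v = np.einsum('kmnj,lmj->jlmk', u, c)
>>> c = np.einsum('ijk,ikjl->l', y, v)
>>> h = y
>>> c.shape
(7,)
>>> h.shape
(11, 2, 23)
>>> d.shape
(7, 2, 5, 23)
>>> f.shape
(23, 2, 7)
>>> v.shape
(11, 23, 2, 7)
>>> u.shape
(7, 2, 5, 11)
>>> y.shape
(11, 2, 23)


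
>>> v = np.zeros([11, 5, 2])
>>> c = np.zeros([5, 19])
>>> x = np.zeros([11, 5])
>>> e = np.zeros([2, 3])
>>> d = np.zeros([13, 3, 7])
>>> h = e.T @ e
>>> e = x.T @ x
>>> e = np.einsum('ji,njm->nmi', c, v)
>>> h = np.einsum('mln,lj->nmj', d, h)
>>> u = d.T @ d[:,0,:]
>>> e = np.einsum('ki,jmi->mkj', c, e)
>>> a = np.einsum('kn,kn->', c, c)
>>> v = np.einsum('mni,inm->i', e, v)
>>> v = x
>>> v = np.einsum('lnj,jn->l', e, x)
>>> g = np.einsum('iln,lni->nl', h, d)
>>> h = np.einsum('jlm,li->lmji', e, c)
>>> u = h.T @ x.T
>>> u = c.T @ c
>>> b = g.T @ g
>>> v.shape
(2,)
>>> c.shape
(5, 19)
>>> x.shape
(11, 5)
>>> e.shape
(2, 5, 11)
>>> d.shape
(13, 3, 7)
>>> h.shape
(5, 11, 2, 19)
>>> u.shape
(19, 19)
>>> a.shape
()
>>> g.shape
(3, 13)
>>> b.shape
(13, 13)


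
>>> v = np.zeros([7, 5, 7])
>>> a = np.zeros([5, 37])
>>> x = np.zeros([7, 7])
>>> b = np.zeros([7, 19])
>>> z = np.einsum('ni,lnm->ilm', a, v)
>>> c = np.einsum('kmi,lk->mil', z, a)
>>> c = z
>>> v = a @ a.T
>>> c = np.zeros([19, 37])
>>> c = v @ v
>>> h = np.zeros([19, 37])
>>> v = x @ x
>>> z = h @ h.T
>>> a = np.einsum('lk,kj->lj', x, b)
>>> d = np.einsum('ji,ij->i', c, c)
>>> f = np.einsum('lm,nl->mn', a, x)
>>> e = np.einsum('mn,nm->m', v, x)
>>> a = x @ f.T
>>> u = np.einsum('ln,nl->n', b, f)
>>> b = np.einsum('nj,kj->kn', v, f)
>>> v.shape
(7, 7)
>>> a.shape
(7, 19)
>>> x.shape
(7, 7)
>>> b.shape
(19, 7)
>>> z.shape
(19, 19)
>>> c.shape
(5, 5)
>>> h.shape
(19, 37)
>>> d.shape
(5,)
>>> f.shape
(19, 7)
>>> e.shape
(7,)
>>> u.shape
(19,)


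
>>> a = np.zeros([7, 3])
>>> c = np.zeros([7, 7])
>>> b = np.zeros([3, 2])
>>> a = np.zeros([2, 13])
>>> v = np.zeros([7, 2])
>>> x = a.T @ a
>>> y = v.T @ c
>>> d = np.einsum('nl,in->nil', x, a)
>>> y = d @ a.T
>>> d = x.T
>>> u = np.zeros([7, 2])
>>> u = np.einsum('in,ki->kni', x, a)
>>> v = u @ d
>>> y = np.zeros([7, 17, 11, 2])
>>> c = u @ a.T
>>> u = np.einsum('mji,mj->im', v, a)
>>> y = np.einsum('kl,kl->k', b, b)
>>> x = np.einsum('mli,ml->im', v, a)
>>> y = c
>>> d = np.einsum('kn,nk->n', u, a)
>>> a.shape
(2, 13)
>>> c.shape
(2, 13, 2)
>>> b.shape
(3, 2)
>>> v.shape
(2, 13, 13)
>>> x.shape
(13, 2)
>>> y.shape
(2, 13, 2)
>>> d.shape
(2,)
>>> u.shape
(13, 2)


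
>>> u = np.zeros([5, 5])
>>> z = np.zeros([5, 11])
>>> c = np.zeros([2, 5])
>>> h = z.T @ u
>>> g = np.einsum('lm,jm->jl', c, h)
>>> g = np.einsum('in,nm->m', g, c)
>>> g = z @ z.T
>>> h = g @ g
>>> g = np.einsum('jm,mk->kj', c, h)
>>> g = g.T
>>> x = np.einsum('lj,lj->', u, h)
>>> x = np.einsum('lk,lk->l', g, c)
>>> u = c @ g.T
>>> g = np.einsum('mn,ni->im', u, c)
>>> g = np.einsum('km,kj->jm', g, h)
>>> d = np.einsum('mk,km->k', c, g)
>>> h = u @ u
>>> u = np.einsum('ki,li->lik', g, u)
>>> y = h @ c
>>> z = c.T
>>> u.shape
(2, 2, 5)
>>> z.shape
(5, 2)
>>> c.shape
(2, 5)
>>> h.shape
(2, 2)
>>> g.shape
(5, 2)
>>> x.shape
(2,)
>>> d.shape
(5,)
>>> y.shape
(2, 5)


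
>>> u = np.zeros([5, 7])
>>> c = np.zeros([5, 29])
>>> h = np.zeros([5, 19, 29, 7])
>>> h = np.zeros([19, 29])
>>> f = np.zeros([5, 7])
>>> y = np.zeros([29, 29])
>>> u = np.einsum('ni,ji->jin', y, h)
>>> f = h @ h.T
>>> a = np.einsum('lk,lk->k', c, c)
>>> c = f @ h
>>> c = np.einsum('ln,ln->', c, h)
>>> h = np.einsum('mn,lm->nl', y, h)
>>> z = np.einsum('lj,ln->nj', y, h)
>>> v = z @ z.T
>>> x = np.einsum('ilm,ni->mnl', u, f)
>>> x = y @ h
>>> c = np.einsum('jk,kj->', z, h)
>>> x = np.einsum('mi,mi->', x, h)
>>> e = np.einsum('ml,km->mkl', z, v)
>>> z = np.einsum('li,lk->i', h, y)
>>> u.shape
(19, 29, 29)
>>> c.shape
()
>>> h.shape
(29, 19)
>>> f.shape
(19, 19)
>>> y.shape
(29, 29)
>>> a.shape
(29,)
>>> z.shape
(19,)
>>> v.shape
(19, 19)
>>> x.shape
()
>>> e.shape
(19, 19, 29)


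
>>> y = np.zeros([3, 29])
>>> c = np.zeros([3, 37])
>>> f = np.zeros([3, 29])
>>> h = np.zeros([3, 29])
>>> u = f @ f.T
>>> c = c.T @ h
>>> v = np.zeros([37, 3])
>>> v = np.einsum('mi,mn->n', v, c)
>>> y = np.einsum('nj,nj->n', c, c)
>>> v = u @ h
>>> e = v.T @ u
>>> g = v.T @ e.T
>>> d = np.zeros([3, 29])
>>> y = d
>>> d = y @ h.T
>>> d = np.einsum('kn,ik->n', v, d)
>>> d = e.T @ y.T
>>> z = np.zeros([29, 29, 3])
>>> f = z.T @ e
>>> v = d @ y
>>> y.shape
(3, 29)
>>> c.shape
(37, 29)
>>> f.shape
(3, 29, 3)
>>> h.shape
(3, 29)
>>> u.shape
(3, 3)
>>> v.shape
(3, 29)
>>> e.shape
(29, 3)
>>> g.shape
(29, 29)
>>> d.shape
(3, 3)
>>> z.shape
(29, 29, 3)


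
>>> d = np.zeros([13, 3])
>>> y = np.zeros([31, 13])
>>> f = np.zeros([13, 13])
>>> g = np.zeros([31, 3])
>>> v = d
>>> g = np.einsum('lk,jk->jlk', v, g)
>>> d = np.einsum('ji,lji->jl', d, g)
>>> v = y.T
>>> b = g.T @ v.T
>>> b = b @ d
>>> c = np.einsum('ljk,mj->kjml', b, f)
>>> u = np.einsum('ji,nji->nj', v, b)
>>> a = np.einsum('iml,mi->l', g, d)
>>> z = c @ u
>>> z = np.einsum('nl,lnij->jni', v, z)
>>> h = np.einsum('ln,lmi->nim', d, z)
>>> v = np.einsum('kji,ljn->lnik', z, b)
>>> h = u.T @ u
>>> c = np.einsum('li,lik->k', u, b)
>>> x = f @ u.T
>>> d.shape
(13, 31)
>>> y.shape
(31, 13)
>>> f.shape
(13, 13)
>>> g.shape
(31, 13, 3)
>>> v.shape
(3, 31, 13, 13)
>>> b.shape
(3, 13, 31)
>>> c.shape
(31,)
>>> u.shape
(3, 13)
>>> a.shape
(3,)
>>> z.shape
(13, 13, 13)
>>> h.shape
(13, 13)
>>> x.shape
(13, 3)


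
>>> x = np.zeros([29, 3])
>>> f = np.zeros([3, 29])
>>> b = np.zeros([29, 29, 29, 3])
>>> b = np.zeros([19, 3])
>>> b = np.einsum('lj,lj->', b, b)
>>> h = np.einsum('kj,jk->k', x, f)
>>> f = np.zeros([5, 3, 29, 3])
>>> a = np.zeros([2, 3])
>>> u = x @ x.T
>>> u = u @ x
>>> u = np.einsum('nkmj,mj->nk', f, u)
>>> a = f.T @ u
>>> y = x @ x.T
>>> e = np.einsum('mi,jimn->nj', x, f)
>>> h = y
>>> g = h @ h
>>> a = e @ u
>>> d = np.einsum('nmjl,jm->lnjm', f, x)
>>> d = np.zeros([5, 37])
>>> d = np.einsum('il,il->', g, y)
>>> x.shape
(29, 3)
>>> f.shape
(5, 3, 29, 3)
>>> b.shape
()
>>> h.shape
(29, 29)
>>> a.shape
(3, 3)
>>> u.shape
(5, 3)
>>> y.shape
(29, 29)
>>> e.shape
(3, 5)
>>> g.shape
(29, 29)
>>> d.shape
()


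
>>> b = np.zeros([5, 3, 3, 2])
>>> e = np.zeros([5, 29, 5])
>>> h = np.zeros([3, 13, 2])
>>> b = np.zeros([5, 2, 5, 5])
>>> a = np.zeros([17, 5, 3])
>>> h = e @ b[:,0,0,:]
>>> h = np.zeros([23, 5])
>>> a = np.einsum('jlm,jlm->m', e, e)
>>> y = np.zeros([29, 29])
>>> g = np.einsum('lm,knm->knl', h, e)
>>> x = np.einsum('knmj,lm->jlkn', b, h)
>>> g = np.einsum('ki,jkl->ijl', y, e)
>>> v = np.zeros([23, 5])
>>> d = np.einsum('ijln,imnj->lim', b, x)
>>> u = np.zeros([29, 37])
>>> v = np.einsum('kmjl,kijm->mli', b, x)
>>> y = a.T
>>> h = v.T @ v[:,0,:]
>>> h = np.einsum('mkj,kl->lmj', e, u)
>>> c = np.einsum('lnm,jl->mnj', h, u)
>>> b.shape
(5, 2, 5, 5)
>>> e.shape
(5, 29, 5)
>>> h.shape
(37, 5, 5)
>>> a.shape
(5,)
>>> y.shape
(5,)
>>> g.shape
(29, 5, 5)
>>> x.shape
(5, 23, 5, 2)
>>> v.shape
(2, 5, 23)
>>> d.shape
(5, 5, 23)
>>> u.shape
(29, 37)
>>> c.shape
(5, 5, 29)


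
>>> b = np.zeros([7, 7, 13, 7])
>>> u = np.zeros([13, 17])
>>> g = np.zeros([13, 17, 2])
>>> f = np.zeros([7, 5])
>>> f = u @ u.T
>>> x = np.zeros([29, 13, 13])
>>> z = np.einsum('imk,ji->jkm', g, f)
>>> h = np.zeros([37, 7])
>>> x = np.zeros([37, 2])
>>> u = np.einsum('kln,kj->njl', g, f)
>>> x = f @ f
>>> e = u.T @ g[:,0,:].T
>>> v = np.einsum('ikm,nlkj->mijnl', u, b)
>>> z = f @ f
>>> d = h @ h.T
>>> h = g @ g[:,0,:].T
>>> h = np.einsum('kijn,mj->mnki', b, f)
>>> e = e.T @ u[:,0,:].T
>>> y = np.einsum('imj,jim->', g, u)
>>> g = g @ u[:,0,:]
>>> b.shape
(7, 7, 13, 7)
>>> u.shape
(2, 13, 17)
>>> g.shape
(13, 17, 17)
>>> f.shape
(13, 13)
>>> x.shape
(13, 13)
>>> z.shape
(13, 13)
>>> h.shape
(13, 7, 7, 7)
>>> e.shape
(13, 13, 2)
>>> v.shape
(17, 2, 7, 7, 7)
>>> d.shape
(37, 37)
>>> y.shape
()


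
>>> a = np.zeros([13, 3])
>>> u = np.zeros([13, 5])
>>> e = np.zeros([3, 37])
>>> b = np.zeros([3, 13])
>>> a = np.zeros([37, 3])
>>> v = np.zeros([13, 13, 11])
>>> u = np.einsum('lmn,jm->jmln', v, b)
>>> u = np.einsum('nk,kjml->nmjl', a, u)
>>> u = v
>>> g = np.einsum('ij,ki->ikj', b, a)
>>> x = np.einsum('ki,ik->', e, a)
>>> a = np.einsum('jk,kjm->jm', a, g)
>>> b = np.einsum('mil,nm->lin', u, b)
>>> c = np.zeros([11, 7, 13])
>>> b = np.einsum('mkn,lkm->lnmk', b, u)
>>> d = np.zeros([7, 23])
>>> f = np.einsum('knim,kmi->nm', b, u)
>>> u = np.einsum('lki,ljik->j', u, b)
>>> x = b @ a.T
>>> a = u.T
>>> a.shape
(3,)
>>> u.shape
(3,)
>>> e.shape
(3, 37)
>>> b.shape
(13, 3, 11, 13)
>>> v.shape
(13, 13, 11)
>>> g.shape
(3, 37, 13)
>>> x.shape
(13, 3, 11, 37)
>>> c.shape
(11, 7, 13)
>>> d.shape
(7, 23)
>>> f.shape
(3, 13)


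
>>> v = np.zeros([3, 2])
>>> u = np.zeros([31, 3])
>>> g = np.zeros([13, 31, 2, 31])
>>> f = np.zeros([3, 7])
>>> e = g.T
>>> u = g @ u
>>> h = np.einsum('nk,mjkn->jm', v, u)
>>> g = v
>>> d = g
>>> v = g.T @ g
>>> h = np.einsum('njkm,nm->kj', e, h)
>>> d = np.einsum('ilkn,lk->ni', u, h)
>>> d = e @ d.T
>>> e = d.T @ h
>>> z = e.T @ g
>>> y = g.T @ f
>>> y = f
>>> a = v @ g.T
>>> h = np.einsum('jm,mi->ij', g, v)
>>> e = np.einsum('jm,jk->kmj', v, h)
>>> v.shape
(2, 2)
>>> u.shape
(13, 31, 2, 3)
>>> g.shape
(3, 2)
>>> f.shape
(3, 7)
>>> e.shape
(3, 2, 2)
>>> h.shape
(2, 3)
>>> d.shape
(31, 2, 31, 3)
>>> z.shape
(2, 2, 31, 2)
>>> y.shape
(3, 7)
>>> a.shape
(2, 3)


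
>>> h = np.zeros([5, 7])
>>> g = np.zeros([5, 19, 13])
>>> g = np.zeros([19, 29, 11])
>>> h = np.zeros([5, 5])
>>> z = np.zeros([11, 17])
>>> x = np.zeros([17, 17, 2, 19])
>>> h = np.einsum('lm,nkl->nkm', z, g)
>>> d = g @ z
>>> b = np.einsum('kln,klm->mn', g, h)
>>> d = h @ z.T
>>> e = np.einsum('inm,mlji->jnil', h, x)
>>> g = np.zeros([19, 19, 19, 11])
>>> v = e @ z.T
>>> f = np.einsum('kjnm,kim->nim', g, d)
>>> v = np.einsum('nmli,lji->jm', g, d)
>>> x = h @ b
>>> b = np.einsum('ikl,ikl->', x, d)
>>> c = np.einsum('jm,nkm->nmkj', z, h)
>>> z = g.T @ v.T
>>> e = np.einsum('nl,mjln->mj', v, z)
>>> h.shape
(19, 29, 17)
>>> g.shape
(19, 19, 19, 11)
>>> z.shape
(11, 19, 19, 29)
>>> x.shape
(19, 29, 11)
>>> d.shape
(19, 29, 11)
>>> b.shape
()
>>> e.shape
(11, 19)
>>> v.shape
(29, 19)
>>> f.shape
(19, 29, 11)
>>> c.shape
(19, 17, 29, 11)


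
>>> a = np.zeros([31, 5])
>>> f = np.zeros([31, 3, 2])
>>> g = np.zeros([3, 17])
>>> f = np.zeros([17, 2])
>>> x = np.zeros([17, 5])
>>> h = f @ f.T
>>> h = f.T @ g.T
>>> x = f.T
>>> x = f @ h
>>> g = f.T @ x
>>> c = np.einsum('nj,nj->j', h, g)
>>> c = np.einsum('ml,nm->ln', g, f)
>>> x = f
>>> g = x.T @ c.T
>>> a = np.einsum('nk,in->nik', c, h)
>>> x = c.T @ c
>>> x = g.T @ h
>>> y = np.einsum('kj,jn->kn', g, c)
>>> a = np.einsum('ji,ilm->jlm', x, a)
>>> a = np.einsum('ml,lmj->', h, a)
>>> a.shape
()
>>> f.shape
(17, 2)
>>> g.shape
(2, 3)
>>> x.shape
(3, 3)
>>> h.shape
(2, 3)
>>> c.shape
(3, 17)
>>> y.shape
(2, 17)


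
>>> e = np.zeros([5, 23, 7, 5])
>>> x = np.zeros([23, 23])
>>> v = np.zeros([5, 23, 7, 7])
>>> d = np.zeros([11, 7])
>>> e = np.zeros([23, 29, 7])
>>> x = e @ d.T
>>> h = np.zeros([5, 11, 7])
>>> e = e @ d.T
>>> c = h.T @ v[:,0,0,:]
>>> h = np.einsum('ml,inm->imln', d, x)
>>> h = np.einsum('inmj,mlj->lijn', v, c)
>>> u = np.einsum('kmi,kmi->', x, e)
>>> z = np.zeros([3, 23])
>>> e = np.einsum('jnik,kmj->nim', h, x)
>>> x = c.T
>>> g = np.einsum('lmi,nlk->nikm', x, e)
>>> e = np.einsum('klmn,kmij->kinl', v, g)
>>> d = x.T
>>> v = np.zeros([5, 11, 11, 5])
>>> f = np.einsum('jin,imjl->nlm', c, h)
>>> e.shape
(5, 29, 7, 23)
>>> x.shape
(7, 11, 7)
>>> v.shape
(5, 11, 11, 5)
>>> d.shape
(7, 11, 7)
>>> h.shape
(11, 5, 7, 23)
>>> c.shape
(7, 11, 7)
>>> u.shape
()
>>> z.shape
(3, 23)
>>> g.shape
(5, 7, 29, 11)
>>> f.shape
(7, 23, 5)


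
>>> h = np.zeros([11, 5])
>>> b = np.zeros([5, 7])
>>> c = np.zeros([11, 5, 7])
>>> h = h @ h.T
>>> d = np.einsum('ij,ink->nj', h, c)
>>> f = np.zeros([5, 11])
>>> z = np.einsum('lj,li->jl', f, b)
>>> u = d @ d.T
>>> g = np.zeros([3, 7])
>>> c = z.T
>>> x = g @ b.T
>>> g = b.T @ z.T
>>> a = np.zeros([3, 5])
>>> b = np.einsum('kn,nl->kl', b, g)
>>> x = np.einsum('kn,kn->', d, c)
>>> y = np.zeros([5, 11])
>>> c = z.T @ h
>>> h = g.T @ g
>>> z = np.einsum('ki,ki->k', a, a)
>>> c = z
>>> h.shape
(11, 11)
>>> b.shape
(5, 11)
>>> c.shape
(3,)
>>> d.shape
(5, 11)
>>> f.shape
(5, 11)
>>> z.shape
(3,)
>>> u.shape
(5, 5)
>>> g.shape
(7, 11)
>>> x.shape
()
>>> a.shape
(3, 5)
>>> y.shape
(5, 11)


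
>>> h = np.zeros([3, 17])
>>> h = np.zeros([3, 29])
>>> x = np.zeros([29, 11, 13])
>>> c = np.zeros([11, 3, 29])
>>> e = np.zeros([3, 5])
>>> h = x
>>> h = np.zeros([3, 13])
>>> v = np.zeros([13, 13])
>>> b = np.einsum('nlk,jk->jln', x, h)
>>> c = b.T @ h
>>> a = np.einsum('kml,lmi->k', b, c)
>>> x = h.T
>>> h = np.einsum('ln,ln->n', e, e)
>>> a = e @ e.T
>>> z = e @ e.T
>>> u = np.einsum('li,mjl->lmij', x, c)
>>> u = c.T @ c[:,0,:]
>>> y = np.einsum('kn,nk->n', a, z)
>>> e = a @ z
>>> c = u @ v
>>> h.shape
(5,)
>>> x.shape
(13, 3)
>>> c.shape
(13, 11, 13)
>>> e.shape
(3, 3)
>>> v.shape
(13, 13)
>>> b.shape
(3, 11, 29)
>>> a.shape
(3, 3)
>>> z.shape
(3, 3)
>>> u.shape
(13, 11, 13)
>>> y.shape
(3,)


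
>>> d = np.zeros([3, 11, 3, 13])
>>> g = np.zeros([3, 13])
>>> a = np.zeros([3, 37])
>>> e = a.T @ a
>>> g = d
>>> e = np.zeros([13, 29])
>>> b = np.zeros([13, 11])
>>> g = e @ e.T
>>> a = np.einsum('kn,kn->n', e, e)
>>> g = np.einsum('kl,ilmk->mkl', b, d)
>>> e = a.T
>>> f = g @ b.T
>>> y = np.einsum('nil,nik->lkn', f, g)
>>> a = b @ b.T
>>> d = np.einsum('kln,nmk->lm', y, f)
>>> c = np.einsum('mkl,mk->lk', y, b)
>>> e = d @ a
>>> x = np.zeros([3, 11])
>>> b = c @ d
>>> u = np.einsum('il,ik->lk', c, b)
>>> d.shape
(11, 13)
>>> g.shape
(3, 13, 11)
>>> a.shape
(13, 13)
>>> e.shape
(11, 13)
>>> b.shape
(3, 13)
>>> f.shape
(3, 13, 13)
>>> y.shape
(13, 11, 3)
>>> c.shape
(3, 11)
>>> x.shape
(3, 11)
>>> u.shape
(11, 13)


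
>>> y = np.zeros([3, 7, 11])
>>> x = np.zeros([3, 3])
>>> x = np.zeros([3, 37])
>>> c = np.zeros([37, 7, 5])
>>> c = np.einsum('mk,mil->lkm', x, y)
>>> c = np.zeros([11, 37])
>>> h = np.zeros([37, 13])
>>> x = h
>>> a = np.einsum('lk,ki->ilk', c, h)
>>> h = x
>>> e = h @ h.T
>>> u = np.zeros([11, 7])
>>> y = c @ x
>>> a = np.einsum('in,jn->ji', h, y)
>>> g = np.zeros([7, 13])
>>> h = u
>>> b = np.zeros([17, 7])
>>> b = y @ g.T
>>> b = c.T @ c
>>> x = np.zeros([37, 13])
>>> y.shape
(11, 13)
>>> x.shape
(37, 13)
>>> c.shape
(11, 37)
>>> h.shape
(11, 7)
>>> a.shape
(11, 37)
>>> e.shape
(37, 37)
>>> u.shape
(11, 7)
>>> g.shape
(7, 13)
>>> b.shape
(37, 37)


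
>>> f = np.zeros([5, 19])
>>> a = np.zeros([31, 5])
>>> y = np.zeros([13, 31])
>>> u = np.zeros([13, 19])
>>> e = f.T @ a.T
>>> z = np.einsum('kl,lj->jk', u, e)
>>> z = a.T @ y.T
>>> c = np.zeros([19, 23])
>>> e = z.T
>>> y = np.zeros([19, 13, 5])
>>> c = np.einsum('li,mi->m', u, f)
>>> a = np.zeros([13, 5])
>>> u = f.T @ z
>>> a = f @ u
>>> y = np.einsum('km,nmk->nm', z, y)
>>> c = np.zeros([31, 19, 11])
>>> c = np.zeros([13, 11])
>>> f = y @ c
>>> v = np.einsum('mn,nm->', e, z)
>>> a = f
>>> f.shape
(19, 11)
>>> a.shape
(19, 11)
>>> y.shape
(19, 13)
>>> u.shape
(19, 13)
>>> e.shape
(13, 5)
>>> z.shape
(5, 13)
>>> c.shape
(13, 11)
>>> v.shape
()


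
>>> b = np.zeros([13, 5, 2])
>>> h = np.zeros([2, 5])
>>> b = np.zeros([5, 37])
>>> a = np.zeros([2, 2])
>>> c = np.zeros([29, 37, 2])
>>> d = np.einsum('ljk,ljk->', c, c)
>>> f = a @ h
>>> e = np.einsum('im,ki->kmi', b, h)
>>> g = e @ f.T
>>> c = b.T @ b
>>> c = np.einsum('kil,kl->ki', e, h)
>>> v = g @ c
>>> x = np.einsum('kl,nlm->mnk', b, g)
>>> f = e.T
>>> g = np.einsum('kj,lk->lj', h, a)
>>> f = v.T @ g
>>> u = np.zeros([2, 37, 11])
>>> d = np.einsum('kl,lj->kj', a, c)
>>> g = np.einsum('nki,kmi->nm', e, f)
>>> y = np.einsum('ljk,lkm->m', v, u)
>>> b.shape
(5, 37)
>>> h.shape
(2, 5)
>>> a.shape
(2, 2)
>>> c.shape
(2, 37)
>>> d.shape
(2, 37)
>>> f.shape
(37, 37, 5)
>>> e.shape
(2, 37, 5)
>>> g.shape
(2, 37)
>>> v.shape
(2, 37, 37)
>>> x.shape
(2, 2, 5)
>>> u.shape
(2, 37, 11)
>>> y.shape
(11,)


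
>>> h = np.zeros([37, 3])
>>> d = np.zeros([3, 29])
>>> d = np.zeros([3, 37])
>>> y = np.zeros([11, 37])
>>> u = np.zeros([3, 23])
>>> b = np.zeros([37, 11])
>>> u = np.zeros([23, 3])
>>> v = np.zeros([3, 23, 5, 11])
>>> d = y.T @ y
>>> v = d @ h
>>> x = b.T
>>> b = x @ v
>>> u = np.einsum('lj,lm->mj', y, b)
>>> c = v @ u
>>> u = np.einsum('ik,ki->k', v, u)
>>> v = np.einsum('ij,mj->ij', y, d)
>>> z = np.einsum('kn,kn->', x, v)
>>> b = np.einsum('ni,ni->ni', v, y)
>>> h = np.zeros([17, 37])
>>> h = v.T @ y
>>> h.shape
(37, 37)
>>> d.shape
(37, 37)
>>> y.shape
(11, 37)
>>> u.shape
(3,)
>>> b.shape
(11, 37)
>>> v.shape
(11, 37)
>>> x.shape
(11, 37)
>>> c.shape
(37, 37)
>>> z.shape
()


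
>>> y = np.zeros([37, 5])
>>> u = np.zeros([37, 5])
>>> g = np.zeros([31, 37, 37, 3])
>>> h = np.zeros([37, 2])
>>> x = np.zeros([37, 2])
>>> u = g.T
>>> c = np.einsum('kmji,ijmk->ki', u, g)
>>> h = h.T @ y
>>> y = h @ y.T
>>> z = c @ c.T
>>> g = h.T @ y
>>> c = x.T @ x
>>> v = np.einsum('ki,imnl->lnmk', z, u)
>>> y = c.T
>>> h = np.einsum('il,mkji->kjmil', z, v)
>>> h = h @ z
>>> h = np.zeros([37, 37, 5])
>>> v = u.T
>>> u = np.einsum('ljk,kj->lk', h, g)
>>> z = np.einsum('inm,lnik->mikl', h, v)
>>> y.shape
(2, 2)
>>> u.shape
(37, 5)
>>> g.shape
(5, 37)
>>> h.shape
(37, 37, 5)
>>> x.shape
(37, 2)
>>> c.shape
(2, 2)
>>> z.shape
(5, 37, 3, 31)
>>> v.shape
(31, 37, 37, 3)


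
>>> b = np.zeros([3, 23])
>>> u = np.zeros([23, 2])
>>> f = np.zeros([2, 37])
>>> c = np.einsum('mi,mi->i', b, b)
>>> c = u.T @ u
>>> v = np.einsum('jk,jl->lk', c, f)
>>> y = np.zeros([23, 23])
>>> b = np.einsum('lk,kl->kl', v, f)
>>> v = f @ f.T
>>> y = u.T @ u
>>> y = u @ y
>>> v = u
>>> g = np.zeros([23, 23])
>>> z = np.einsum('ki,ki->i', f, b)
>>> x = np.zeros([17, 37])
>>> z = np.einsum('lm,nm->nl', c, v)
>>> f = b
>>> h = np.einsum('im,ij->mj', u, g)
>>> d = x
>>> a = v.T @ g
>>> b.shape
(2, 37)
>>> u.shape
(23, 2)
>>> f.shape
(2, 37)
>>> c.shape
(2, 2)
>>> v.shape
(23, 2)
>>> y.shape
(23, 2)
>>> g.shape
(23, 23)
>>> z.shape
(23, 2)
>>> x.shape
(17, 37)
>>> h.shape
(2, 23)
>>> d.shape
(17, 37)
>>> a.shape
(2, 23)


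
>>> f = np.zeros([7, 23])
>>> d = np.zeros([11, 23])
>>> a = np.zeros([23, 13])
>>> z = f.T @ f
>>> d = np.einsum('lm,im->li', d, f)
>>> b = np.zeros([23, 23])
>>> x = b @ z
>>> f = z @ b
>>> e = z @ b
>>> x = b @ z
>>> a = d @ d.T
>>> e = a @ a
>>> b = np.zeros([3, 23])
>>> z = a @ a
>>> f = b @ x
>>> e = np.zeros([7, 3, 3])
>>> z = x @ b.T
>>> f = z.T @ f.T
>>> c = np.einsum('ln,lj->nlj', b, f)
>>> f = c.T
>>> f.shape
(3, 3, 23)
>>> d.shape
(11, 7)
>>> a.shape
(11, 11)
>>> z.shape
(23, 3)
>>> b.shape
(3, 23)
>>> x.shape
(23, 23)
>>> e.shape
(7, 3, 3)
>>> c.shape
(23, 3, 3)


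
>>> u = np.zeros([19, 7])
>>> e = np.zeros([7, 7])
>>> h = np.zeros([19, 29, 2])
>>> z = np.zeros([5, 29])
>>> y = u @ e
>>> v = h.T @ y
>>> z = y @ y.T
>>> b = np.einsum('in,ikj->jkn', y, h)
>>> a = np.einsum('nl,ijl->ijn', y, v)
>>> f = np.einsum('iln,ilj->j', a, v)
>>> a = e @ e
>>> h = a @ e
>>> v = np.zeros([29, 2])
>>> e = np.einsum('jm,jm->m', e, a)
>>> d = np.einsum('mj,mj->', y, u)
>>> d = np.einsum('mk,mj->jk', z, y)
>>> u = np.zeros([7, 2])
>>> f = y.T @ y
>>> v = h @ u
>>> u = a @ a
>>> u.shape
(7, 7)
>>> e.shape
(7,)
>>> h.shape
(7, 7)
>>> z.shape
(19, 19)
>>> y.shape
(19, 7)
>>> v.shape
(7, 2)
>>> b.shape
(2, 29, 7)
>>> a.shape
(7, 7)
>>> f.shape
(7, 7)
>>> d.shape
(7, 19)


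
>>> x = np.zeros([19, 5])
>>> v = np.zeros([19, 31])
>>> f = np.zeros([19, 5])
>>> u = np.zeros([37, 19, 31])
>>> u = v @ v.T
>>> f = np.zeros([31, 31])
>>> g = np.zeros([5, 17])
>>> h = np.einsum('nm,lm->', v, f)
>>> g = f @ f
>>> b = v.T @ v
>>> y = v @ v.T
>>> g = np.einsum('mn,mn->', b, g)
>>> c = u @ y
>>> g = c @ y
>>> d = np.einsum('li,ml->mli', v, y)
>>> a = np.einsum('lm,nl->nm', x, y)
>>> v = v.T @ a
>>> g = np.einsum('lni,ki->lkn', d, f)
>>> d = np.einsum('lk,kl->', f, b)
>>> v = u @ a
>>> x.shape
(19, 5)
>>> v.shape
(19, 5)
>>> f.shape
(31, 31)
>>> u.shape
(19, 19)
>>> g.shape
(19, 31, 19)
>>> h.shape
()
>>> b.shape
(31, 31)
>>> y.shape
(19, 19)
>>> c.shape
(19, 19)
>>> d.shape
()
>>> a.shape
(19, 5)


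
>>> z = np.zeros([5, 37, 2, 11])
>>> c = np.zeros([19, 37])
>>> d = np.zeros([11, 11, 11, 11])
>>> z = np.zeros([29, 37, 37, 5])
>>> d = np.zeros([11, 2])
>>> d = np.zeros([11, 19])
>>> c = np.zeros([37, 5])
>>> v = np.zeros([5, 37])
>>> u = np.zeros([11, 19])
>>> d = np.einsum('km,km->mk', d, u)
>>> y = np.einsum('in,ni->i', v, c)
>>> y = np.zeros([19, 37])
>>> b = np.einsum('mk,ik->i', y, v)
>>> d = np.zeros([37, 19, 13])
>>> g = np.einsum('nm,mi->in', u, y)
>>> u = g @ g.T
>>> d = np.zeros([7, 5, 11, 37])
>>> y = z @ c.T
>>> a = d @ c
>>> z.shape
(29, 37, 37, 5)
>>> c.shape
(37, 5)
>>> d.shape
(7, 5, 11, 37)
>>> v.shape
(5, 37)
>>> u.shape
(37, 37)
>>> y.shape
(29, 37, 37, 37)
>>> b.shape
(5,)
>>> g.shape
(37, 11)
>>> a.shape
(7, 5, 11, 5)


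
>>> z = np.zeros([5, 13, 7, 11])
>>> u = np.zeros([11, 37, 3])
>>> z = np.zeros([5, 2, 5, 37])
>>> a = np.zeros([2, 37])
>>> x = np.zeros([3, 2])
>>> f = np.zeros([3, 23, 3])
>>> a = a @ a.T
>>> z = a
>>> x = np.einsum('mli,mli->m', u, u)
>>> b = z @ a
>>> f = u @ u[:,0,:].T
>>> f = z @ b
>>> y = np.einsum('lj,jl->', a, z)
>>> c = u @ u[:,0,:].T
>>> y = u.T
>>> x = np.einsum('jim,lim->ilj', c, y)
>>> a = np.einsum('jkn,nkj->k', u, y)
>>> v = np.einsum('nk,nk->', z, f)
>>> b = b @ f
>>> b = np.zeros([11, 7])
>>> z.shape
(2, 2)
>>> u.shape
(11, 37, 3)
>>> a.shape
(37,)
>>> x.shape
(37, 3, 11)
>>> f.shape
(2, 2)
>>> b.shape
(11, 7)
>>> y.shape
(3, 37, 11)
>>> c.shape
(11, 37, 11)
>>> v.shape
()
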